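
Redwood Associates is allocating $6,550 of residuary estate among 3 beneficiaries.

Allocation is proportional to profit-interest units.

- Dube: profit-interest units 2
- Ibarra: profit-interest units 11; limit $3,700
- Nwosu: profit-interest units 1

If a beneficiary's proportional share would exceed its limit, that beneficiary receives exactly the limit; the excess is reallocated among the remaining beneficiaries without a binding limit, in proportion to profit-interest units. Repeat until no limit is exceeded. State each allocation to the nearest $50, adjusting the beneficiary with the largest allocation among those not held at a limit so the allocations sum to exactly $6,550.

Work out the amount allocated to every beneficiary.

Combined profit-interest units = 14.
Proportional shares (ignoring caps): Dube 935.71; Ibarra 5,146.43; Nwosu 467.86.
Capped: Ibarra ($3,700); residual $2,850 reallocated over remaining profit-interest units 3.
Shares after redistribution: Dube 1,900.00 → $1,900; Nwosu 950.00 → $950.

Dube: $1,900 | Ibarra: $3,700 | Nwosu: $950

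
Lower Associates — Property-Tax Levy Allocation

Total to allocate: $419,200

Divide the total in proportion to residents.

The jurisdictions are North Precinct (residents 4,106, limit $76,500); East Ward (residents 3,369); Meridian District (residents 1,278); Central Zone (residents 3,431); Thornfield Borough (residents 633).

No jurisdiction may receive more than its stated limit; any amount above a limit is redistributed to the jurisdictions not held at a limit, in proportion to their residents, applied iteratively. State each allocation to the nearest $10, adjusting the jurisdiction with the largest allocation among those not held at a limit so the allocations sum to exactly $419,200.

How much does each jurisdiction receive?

North Precinct: $76,500 | East Ward: $132,540 | Meridian District: $50,280 | Central Zone: $134,980 | Thornfield Borough: $24,900

Combined residents = 12,817.
Pro-rata shares before constraints: North Precinct 134,293.14; East Ward 110,188.41; Meridian District 41,798.99; Central Zone 112,216.21; Thornfield Borough 20,703.25.
Cap binds for North Precinct ($76,500); residual $342,700 reallocated over remaining residents 8,711.
Shares after redistribution: East Ward 132,540.04 → $132,540; Meridian District 50,277.88 → $50,280; Central Zone 134,979.19 → $134,980; Thornfield Borough 24,902.89 → $24,900.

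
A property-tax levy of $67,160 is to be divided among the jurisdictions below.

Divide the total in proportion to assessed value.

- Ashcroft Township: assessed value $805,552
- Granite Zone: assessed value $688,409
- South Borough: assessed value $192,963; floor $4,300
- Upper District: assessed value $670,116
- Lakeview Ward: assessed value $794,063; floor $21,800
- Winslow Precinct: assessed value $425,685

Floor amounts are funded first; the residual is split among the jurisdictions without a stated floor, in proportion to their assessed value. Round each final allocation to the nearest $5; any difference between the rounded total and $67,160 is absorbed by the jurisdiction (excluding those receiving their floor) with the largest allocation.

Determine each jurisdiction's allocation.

Ashcroft Township: $12,770; Granite Zone: $10,915; South Borough: $4,300; Upper District: $10,625; Lakeview Ward: $21,800; Winslow Precinct: $6,750

Minimums first: South Borough $4,300; Lakeview Ward $21,800. Balance $41,060.
Balance split over remaining assessed value 2,589,762: Ashcroft Township 12,771.82 → $12,770; Granite Zone 10,914.54 → $10,915; Upper District 10,624.51 → $10,625; Winslow Precinct 6,749.12 → $6,750.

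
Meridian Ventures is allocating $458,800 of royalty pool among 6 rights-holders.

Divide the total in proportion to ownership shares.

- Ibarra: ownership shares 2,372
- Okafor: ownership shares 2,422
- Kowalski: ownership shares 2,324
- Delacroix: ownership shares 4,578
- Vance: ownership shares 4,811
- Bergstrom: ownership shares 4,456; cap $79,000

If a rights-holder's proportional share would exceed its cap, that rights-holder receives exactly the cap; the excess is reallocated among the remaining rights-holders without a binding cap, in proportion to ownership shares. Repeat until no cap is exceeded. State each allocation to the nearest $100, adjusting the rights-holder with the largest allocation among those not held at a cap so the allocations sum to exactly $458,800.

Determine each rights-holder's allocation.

Combined ownership shares = 20,963.
Unconstrained shares: Ibarra 51,914.02; Okafor 53,008.33; Kowalski 50,863.48; Delacroix 100,194.93; Vance 105,294.41; Bergstrom 97,524.82.
Cap binds for Bergstrom ($79,000); residual $379,800 reallocated over remaining ownership shares 16,507.
Shares after redistribution: Ibarra 54,575.97 → $54,600; Okafor 55,726.39 → $55,700; Kowalski 53,471.57 → $53,500; Delacroix 105,332.55 → $105,300; Vance 110,693.51 → $110,700.

Ibarra: $54,600 · Okafor: $55,700 · Kowalski: $53,500 · Delacroix: $105,300 · Vance: $110,700 · Bergstrom: $79,000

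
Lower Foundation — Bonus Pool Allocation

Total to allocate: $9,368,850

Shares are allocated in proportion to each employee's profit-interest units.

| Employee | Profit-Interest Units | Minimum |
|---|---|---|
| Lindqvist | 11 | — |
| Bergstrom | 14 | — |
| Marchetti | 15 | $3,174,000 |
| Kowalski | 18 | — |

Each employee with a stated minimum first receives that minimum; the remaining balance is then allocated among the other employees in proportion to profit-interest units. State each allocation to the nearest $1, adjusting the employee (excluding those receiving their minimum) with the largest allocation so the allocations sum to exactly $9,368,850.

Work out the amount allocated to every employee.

Guaranteed amounts: Marchetti $3,174,000. Residual $6,194,850.
Residual split over remaining profit-interest units 43: Lindqvist 1,584,729.07 → $1,584,729; Bergstrom 2,016,927.91 → $2,016,928; Kowalski 2,593,193.02 → $2,593,193.

Lindqvist: $1,584,729; Bergstrom: $2,016,928; Marchetti: $3,174,000; Kowalski: $2,593,193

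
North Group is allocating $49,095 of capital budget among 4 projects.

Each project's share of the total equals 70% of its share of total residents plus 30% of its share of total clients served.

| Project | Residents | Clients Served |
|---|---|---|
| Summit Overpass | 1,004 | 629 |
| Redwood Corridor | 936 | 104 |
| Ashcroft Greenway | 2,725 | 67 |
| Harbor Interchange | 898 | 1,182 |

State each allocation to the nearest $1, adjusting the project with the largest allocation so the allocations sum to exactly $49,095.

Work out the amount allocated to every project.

Totals — residents 5,563, clients served 1,982.
Combined weights (70% residents + 30% clients served): Summit Overpass 0.2215; Redwood Corridor 0.1335; Ashcroft Greenway 0.3530; Harbor Interchange 0.2919.
Pro-rata amounts: Summit Overpass 10,876.58; Redwood Corridor 6,555.16; Ashcroft Greenway 17,332.10; Harbor Interchange 14,331.16.
At nearest $1: Summit Overpass $10,877; Redwood Corridor $6,555; Ashcroft Greenway $17,332; Harbor Interchange $14,331. Sum = $49,095.
Rounded total matches; no reconciliation needed.

Summit Overpass: $10,877 · Redwood Corridor: $6,555 · Ashcroft Greenway: $17,332 · Harbor Interchange: $14,331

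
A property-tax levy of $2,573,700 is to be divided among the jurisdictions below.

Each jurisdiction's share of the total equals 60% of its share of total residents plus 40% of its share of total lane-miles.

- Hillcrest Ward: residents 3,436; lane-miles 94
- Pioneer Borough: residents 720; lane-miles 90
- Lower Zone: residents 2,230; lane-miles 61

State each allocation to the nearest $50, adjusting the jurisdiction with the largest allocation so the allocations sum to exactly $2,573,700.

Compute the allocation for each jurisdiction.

Residents total 6,386; lane-miles total 245.
Composite weights (60% residents + 40% lane-miles): Hillcrest Ward 0.4763; Pioneer Borough 0.2146; Lower Zone 0.3091.
Raw shares: Hillcrest Ward 1,225,854.81; Pioneer Borough 552,281.93; Lower Zone 795,563.26.
Rounded to nearest $50: Hillcrest Ward $1,225,850; Pioneer Borough $552,300; Lower Zone $795,550. Sum = $2,573,700.
No rounding difference to absorb.

Hillcrest Ward: $1,225,850 · Pioneer Borough: $552,300 · Lower Zone: $795,550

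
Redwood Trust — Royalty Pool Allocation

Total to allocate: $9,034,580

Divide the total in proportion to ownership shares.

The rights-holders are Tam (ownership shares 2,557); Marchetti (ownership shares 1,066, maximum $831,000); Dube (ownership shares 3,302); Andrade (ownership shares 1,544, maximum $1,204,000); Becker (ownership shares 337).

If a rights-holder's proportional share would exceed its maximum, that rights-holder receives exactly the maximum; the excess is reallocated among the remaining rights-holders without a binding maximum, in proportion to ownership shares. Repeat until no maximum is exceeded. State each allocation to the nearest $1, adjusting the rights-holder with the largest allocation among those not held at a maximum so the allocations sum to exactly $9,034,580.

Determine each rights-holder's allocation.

Tam: $2,888,626 | Marchetti: $831,000 | Dube: $3,730,247 | Andrade: $1,204,000 | Becker: $380,707

Combined ownership shares = 8,806.
Pro-rata shares before constraints: Tam 2,623,372.82; Marchetti 1,093,670.48; Dube 3,387,711.01; Andrade 1,584,078.07; Becker 345,747.61.
Held at cap: Marchetti ($831,000), Andrade ($1,204,000); balance $6,999,580 reallocated over remaining ownership shares 6,196.
Redistributed shares: Tam 2,888,625.90 → $2,888,626; Dube 3,730,247.44 → $3,730,247; Becker 380,706.66 → $380,707.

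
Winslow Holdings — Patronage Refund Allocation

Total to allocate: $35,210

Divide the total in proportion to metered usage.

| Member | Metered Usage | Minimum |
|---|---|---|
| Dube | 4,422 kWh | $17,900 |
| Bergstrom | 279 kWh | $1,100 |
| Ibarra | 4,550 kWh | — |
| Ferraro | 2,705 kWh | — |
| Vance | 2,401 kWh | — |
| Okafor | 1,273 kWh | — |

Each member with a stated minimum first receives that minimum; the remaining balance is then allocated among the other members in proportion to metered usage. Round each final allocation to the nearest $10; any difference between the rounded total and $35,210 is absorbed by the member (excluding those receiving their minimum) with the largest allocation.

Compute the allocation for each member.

Fund the minimums — Dube $17,900; Bergstrom $1,100. Remaining pool $16,210.
Remaining pool split over remaining metered usage 10,929: Ibarra 6,748.60 → $6,750; Ferraro 4,012.08 → $4,010; Vance 3,561.19 → $3,560; Okafor 1,888.13 → $1,890.

Dube: $17,900; Bergstrom: $1,100; Ibarra: $6,750; Ferraro: $4,010; Vance: $3,560; Okafor: $1,890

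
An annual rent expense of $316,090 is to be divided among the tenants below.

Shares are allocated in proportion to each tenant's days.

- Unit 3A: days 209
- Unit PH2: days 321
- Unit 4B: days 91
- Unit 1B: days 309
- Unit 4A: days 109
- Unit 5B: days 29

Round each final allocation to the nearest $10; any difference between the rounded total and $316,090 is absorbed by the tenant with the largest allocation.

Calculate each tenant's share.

Combined days = 1,068.
Unrounded shares: Unit 3A 209/1,068 × $316,090 = 61,856.56; Unit PH2 321/1,068 × $316,090 = 95,004.58; Unit 4B 91/1,068 × $316,090 = 26,932.76; Unit 1B 309/1,068 × $316,090 = 91,453.01; Unit 4A 109/1,068 × $316,090 = 32,260.12; Unit 5B 29/1,068 × $316,090 = 8,582.97.
After rounding ($10): Unit 3A $61,860; Unit PH2 $95,000; Unit 4B $26,930; Unit 1B $91,450; Unit 4A $32,260; Unit 5B $8,580. Sum = $316,080.
Difference $316,090 − $316,080 = +$10 applied to largest allocation (Unit PH2): Unit PH2 becomes $95,010.

Unit 3A: $61,860; Unit PH2: $95,010; Unit 4B: $26,930; Unit 1B: $91,450; Unit 4A: $32,260; Unit 5B: $8,580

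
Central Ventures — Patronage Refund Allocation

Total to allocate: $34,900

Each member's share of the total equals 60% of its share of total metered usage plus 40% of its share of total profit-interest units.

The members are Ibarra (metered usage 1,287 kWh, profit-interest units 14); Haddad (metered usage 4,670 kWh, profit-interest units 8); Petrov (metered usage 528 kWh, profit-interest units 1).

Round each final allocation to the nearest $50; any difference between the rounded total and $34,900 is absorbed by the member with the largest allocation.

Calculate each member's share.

Totals — metered usage 6,485, profit-interest units 23.
Blended shares (60% metered usage + 40% profit-interest units): Ibarra 0.3626; Haddad 0.5712; Petrov 0.0662.
Proportional shares: Ibarra 12,653.10; Haddad 19,935.04; Petrov 2,311.86.
After rounding ($50): Ibarra $12,650; Haddad $19,950; Petrov $2,300. Sum = $34,900.
Sum already equals the total — no adjustment.

Ibarra: $12,650 · Haddad: $19,950 · Petrov: $2,300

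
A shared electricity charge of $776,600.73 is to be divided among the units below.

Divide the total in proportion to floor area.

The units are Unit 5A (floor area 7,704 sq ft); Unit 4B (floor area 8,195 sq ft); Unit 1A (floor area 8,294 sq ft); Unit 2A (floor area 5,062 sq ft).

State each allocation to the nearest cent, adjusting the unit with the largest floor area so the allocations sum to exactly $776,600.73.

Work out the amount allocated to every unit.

Unit 5A: $204,509.73 | Unit 4B: $217,543.77 | Unit 1A: $220,171.81 | Unit 2A: $134,375.42

Sum of floor area: 7,704 + 8,195 + 8,294 + 5,062 = 29,255.
Pro-rata amounts: Unit 5A 204,509.7257; Unit 4B 217,543.7697; Unit 1A 220,171.8152; Unit 2A 134,375.4194.
At nearest cent: Unit 5A $204,509.73; Unit 4B $217,543.77; Unit 1A $220,171.82; Unit 2A $134,375.42. Sum = $776,600.74.
Difference $776,600.73 − $776,600.74 = −$0.01 applied to largest floor area (Unit 1A): Unit 1A becomes $220,171.81.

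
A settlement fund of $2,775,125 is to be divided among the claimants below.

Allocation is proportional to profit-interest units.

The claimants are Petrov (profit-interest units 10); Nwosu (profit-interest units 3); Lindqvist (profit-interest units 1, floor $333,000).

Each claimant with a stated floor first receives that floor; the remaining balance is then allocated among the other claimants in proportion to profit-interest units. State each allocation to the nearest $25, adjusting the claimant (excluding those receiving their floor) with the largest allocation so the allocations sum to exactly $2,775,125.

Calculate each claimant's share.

Petrov: $1,878,550; Nwosu: $563,575; Lindqvist: $333,000

Fund the minimums — Lindqvist $333,000. Remaining pool $2,442,125.
Remaining pool split over remaining profit-interest units 13: Petrov 1,878,557.69 → $1,878,550; Nwosu 563,567.31 → $563,575.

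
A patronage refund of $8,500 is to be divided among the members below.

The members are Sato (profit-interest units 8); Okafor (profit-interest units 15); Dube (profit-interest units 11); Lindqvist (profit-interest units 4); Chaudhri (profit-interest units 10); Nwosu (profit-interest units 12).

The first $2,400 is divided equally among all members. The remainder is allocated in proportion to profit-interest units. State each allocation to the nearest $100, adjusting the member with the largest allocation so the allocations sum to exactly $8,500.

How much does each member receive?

$2,400 shared equally gives $400 per member.
Remainder $6,100 by profit-interest units (total 60): Sato 813.33 → $800; Okafor 1,525.00 → $1,500; Dube 1,118.33 → $1,100; Lindqvist 406.67 → $400; Chaudhri 1,016.67 → $1,000; Nwosu 1,220.00 → $1,200.
Rounding difference +$100 on remainder applied to Okafor.
Totals: Sato $400 + $800 = $1,200; Okafor $400 + $1,600 = $2,000; Dube $400 + $1,100 = $1,500; Lindqvist $400 + $400 = $800; Chaudhri $400 + $1,000 = $1,400; Nwosu $400 + $1,200 = $1,600.

Sato: $1,200 · Okafor: $2,000 · Dube: $1,500 · Lindqvist: $800 · Chaudhri: $1,400 · Nwosu: $1,600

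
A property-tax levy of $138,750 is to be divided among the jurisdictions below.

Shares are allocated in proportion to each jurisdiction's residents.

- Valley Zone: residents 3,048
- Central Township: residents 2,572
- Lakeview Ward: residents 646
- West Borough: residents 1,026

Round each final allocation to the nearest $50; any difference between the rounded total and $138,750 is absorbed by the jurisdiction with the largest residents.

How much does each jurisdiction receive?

Valley Zone: $58,000 · Central Township: $48,950 · Lakeview Ward: $12,300 · West Borough: $19,500

Total residents = 3,048 + 2,572 + 646 + 1,026 = 7,292.
Raw shares: Valley Zone 57,996.43; Central Township 48,939.25; Lakeview Ward 12,291.90; West Borough 19,522.42.
At nearest $50: Valley Zone $58,000; Central Township $48,950; Lakeview Ward $12,300; West Borough $19,500. Sum = $138,750.
Sum already equals the total — no adjustment.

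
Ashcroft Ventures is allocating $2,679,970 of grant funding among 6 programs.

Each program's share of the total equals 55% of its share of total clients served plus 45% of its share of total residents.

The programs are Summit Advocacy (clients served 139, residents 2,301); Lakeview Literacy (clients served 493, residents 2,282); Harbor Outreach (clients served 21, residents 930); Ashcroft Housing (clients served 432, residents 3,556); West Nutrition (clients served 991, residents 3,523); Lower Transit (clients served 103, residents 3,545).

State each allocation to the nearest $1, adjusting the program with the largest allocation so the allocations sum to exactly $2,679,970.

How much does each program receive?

Summit Advocacy: $265,990; Lakeview Literacy: $504,033; Harbor Outreach: $83,708; Ashcroft Housing: $557,981; West Nutrition: $933,651; Lower Transit: $334,607

Totals — clients served 2,179, residents 16,137.
Combined weights (55% clients served + 45% residents): Summit Advocacy 0.0993; Lakeview Literacy 0.1881; Harbor Outreach 0.0312; Ashcroft Housing 0.2082; West Nutrition 0.3484; Lower Transit 0.1249.
Pro-rata amounts: Summit Advocacy 265,989.98; Lakeview Literacy 504,033.16; Harbor Outreach 83,708.29; Ashcroft Housing 557,981.16; West Nutrition 933,650.22; Lower Transit 334,607.20.
At nearest $1: Summit Advocacy $265,990; Lakeview Literacy $504,033; Harbor Outreach $83,708; Ashcroft Housing $557,981; West Nutrition $933,650; Lower Transit $334,607. Sum = $2,679,969.
Difference $2,679,970 − $2,679,969 = +$1 applied to largest allocation (West Nutrition): West Nutrition becomes $933,651.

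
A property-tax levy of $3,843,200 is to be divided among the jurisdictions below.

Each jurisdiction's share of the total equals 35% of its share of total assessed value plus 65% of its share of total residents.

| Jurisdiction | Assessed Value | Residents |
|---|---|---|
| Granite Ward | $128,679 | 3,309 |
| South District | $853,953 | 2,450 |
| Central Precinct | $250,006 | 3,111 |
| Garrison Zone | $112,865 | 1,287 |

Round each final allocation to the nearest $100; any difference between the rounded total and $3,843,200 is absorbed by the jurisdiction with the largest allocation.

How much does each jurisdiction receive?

Granite Ward: $942,500 | South District: $1,456,200 | Central Precinct: $1,015,100 | Garrison Zone: $429,400

Totals — assessed value 1,345,503, residents 10,157.
Composite weights (35% assessed value + 65% residents): Granite Ward 0.2452; South District 0.3789; Central Precinct 0.2641; Garrison Zone 0.1117.
Proportional shares: Granite Ward 942,479.80; South District 1,456,279.18; Central Precinct 1,015,074.83; Garrison Zone 429,366.20.
After rounding ($100): Granite Ward $942,500; South District $1,456,300; Central Precinct $1,015,100; Garrison Zone $429,400. Sum = $3,843,300.
Difference $3,843,200 − $3,843,300 = −$100 applied to largest allocation (South District): South District becomes $1,456,200.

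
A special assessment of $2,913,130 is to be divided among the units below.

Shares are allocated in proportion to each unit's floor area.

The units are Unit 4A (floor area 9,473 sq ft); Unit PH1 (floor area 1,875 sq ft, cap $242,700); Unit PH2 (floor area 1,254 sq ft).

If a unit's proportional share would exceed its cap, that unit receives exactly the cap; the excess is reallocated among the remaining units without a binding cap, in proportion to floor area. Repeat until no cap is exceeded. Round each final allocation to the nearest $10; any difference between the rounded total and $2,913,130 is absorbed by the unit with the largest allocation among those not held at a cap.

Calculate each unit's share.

Unit 4A: $2,358,250 | Unit PH1: $242,700 | Unit PH2: $312,180

Floor area total: 12,602.
Unconstrained shares: Unit 4A 2,189,817.53; Unit PH1 433,432.69; Unit PH2 289,879.78.
Capped: Unit PH1 ($242,700); remaining pool $2,670,430 reallocated over remaining floor area 10,727.
Remaining shares: Unit 4A 2,358,253.32 → $2,358,250; Unit PH2 312,176.68 → $312,180.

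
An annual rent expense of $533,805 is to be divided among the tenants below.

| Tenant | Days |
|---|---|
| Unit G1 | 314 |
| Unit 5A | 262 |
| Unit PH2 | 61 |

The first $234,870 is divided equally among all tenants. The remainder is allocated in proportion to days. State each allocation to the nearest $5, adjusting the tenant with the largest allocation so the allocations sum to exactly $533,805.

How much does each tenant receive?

$234,870 shared equally gives $78,290 per tenant.
Remainder $298,935 by days (total 637): Unit G1 147,355.71 → $147,355; Unit 5A 122,952.86 → $122,955; Unit PH2 28,626.43 → $28,625.
Totals: Unit G1 $78,290 + $147,355 = $225,645; Unit 5A $78,290 + $122,955 = $201,245; Unit PH2 $78,290 + $28,625 = $106,915.

Unit G1: $225,645; Unit 5A: $201,245; Unit PH2: $106,915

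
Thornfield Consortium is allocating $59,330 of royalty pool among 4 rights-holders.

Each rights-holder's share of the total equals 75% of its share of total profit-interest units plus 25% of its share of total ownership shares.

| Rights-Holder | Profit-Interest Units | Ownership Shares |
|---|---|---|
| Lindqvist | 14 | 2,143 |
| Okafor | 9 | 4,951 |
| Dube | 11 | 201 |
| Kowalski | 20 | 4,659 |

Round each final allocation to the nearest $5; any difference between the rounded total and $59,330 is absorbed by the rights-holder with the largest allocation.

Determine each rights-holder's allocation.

Profit-interest units total 54; ownership shares total 11,954.
Combined weights (75% profit-interest units + 25% ownership shares): Lindqvist 0.2393; Okafor 0.2285; Dube 0.1570; Kowalski 0.3752.
Proportional shares: Lindqvist 14,195.42; Okafor 13,559.44; Dube 9,313.71; Kowalski 22,261.43.
At nearest $5: Lindqvist $14,195; Okafor $13,560; Dube $9,315; Kowalski $22,260. Sum = $59,330.
Sum already equals the total — no adjustment.

Lindqvist: $14,195; Okafor: $13,560; Dube: $9,315; Kowalski: $22,260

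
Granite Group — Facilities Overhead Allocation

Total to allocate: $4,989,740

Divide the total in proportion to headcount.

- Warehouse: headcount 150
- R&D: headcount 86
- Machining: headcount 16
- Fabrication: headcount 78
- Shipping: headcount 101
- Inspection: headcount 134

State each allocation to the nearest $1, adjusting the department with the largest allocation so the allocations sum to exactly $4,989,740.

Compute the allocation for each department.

Sum of headcount: 565.
Raw shares: Warehouse 150/565 × $4,989,740 = 1,324,709.73; R&D 86/565 × $4,989,740 = 759,500.25; Machining 16/565 × $4,989,740 = 141,302.37; Fabrication 78/565 × $4,989,740 = 688,849.06; Shipping 101/565 × $4,989,740 = 891,971.22; Inspection 134/565 × $4,989,740 = 1,183,407.36.
At nearest $1: Warehouse $1,324,710; R&D $759,500; Machining $141,302; Fabrication $688,849; Shipping $891,971; Inspection $1,183,407. Sum = $4,989,739.
Difference $4,989,740 − $4,989,739 = +$1 applied to largest allocation (Warehouse): Warehouse becomes $1,324,711.

Warehouse: $1,324,711 | R&D: $759,500 | Machining: $141,302 | Fabrication: $688,849 | Shipping: $891,971 | Inspection: $1,183,407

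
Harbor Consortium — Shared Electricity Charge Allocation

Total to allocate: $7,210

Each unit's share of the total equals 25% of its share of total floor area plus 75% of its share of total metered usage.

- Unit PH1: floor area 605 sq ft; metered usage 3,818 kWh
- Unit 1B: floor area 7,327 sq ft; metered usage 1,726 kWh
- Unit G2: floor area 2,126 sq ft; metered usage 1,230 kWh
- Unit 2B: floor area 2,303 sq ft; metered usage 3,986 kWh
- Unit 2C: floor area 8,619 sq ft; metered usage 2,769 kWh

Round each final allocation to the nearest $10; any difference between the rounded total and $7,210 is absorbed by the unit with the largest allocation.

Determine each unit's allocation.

Unit PH1: $1,580 | Unit 1B: $1,320 | Unit G2: $670 | Unit 2B: $1,790 | Unit 2C: $1,850

Totals — floor area 20,980, metered usage 13,529.
Composite weights (25% floor area + 75% metered usage): Unit PH1 0.2189; Unit 1B 0.1830; Unit G2 0.0935; Unit 2B 0.2484; Unit 2C 0.2562.
Raw shares: Unit PH1 1,578.02; Unit 1B 1,319.38; Unit G2 674.28; Unit 2B 1,791.05; Unit 2C 1,847.26.
Rounded to nearest $10: Unit PH1 $1,580; Unit 1B $1,320; Unit G2 $670; Unit 2B $1,790; Unit 2C $1,850. Sum = $7,210.
Sum already equals the total — no adjustment.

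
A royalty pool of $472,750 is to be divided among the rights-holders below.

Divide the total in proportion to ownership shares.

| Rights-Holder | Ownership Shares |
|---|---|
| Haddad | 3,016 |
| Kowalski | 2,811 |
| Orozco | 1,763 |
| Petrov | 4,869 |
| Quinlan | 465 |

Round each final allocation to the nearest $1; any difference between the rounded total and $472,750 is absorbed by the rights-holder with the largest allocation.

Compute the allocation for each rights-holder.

Haddad: $110,323 · Kowalski: $102,824 · Orozco: $64,489 · Petrov: $178,105 · Quinlan: $17,009

Combined ownership shares = 12,924.
Proportional shares: Haddad 3,016/12,924 × $472,750 = 110,322.97; Kowalski 2,811/12,924 × $472,750 = 102,824.22; Orozco 1,763/12,924 × $472,750 = 64,489.19; Petrov 4,869/12,924 × $472,750 = 178,104.28; Quinlan 465/12,924 × $472,750 = 17,009.34.
After rounding ($1): Haddad $110,323; Kowalski $102,824; Orozco $64,489; Petrov $178,104; Quinlan $17,009. Sum = $472,749.
Difference $472,750 − $472,749 = +$1 applied to largest allocation (Petrov): Petrov becomes $178,105.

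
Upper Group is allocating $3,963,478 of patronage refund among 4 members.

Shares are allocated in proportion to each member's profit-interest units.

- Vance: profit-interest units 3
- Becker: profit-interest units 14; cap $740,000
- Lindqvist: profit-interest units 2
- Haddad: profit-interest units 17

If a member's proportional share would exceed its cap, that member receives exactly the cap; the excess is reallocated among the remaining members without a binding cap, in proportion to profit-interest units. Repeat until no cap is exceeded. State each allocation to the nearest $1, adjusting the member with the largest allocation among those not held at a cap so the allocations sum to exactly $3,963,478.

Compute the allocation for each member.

Vance: $439,565 | Becker: $740,000 | Lindqvist: $293,043 | Haddad: $2,490,870

Total profit-interest units = 36.
Pro-rata shares before constraints: Vance 330,289.83; Becker 1,541,352.56; Lindqvist 220,193.22; Haddad 1,871,642.39.
Cap binds for Becker ($740,000); balance $3,223,478 reallocated over remaining profit-interest units 22.
Redistributed shares: Vance 439,565.18 → $439,565; Lindqvist 293,043.45 → $293,043; Haddad 2,490,869.36 → $2,490,869.
Rounding difference +$1 applied to Haddad → $2,490,870.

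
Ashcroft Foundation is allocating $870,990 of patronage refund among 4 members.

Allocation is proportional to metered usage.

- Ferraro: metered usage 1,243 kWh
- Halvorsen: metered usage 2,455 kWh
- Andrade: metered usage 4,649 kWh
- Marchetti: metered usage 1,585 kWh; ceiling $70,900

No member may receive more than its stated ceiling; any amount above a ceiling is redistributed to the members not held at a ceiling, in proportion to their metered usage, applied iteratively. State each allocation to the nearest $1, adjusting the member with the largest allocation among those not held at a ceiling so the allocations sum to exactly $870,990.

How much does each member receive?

Ferraro: $119,146 · Halvorsen: $235,321 · Andrade: $445,623 · Marchetti: $70,900

Combined metered usage = 9,932.
Pro-rata shares before constraints: Ferraro 109,005.29; Halvorsen 215,292.03; Andrade 407,695.58; Marchetti 138,997.10.
Held at cap: Marchetti ($70,900); balance $800,090 reallocated over remaining metered usage 8,347.
Redistributed shares: Ferraro 119,146.02 → $119,146; Halvorsen 235,320.59 → $235,321; Andrade 445,623.39 → $445,623.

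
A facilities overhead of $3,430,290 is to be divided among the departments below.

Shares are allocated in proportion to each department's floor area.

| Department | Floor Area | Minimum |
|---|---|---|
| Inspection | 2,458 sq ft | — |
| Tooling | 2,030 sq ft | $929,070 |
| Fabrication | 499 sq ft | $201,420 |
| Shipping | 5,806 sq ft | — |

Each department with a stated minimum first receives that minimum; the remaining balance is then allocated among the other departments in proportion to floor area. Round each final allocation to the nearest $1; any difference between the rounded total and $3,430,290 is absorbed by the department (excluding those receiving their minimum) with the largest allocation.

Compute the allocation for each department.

Inspection: $684,040 · Tooling: $929,070 · Fabrication: $201,420 · Shipping: $1,615,760

Guaranteed amounts: Tooling $929,070; Fabrication $201,420. Remaining pool $2,299,800.
Remaining pool split over remaining floor area 8,264: Inspection 684,040.22 → $684,040; Shipping 1,615,759.78 → $1,615,760.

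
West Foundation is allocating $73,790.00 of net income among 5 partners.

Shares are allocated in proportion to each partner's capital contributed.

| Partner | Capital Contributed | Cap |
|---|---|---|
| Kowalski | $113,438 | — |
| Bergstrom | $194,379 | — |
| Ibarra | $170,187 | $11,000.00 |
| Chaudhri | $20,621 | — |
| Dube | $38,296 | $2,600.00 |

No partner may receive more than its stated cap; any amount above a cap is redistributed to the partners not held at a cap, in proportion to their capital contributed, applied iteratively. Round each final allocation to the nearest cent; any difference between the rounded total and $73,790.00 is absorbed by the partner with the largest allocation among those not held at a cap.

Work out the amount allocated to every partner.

Kowalski: $20,788.80; Bergstrom: $35,622.17; Ibarra: $11,000.00; Chaudhri: $3,779.03; Dube: $2,600.00

Combined capital contributed = 536,921.
Proportional shares (ignoring caps): Kowalski 15,589.9844; Bergstrom 26,713.8488; Ibarra 23,389.0996; Chaudhri 2,833.9804; Dube 5,263.0868.
Held at cap: Ibarra ($11,000.00), Dube ($2,600.00); balance $60,190.00 reallocated over remaining capital contributed 328,438.
Remaining shares: Kowalski 20,788.8040 → $20,788.80; Bergstrom 35,622.1631 → $35,622.16; Chaudhri 3,779.0328 → $3,779.03.
Rounding difference +$0.01 applied to Bergstrom → $35,622.17.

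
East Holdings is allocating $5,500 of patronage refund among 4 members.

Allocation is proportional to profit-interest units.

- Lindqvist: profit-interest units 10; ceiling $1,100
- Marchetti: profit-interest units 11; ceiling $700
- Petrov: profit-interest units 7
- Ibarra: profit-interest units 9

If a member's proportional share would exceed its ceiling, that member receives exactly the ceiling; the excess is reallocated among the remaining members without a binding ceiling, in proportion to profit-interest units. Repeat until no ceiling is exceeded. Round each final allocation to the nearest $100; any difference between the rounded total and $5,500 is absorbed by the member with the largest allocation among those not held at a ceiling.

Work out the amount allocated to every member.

Combined profit-interest units = 37.
Proportional shares (ignoring caps): Lindqvist 1,486.49; Marchetti 1,635.14; Petrov 1,040.54; Ibarra 1,337.84.
Cap binds for Lindqvist ($1,100), Marchetti ($700); remaining pool $3,700 reallocated over remaining profit-interest units 16.
Remaining shares: Petrov 1,618.75 → $1,600; Ibarra 2,081.25 → $2,100.

Lindqvist: $1,100 · Marchetti: $700 · Petrov: $1,600 · Ibarra: $2,100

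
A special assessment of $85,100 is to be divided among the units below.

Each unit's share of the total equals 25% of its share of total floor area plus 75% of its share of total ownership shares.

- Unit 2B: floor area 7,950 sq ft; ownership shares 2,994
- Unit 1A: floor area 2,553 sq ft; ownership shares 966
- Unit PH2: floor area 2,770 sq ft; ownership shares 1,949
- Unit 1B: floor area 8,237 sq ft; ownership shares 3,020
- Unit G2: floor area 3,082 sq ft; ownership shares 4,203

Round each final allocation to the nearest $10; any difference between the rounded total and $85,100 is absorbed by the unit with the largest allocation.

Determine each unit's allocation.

Totals — floor area 24,592, ownership shares 13,132.
Combined weights (25% floor area + 75% ownership shares): Unit 2B 0.2518; Unit 1A 0.0811; Unit PH2 0.1395; Unit 1B 0.2562; Unit G2 0.2714.
Raw shares: Unit 2B 21,429.33; Unit 1A 6,903.66; Unit PH2 11,869.04; Unit 1B 21,803.98; Unit G2 23,093.99.
Rounded to nearest $10: Unit 2B $21,430; Unit 1A $6,900; Unit PH2 $11,870; Unit 1B $21,800; Unit G2 $23,090. Sum = $85,090.
Difference $85,100 − $85,090 = +$10 applied to largest allocation (Unit G2): Unit G2 becomes $23,100.

Unit 2B: $21,430 | Unit 1A: $6,900 | Unit PH2: $11,870 | Unit 1B: $21,800 | Unit G2: $23,100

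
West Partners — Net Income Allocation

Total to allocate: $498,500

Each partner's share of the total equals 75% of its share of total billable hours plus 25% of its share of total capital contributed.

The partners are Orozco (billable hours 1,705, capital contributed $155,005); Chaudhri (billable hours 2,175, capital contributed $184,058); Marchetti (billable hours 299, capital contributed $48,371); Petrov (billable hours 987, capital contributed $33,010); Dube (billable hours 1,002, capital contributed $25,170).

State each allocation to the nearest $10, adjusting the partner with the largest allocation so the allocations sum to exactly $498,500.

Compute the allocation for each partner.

Billable hours total 6,168; capital contributed total 445,614.
Blended shares (75% billable hours + 25% capital contributed): Orozco 0.2943; Chaudhri 0.3677; Marchetti 0.0635; Petrov 0.1385; Dube 0.1360.
Pro-rata amounts: Orozco 146,699.33; Chaudhri 183,313.77; Marchetti 31,651.90; Petrov 69,059.19; Dube 67,775.80.
Rounded to nearest $10: Orozco $146,700; Chaudhri $183,310; Marchetti $31,650; Petrov $69,060; Dube $67,780. Sum = $498,500.
Sum already equals the total — no adjustment.

Orozco: $146,700 · Chaudhri: $183,310 · Marchetti: $31,650 · Petrov: $69,060 · Dube: $67,780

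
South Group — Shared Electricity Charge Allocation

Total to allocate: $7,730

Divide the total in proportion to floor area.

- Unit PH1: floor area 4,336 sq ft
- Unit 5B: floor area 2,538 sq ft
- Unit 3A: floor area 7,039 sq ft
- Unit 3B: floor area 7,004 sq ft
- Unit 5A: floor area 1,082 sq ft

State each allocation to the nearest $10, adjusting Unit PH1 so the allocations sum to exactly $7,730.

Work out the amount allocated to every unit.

Total floor area = 21,999.
Raw shares: Unit PH1 4,336/21,999 × $7,730 = 1,523.58; Unit 5B 2,538/21,999 × $7,730 = 891.80; Unit 3A 7,039/21,999 × $7,730 = 2,473.36; Unit 3B 7,004/21,999 × $7,730 = 2,461.06; Unit 5A 1,082/21,999 × $7,730 = 380.19.
After rounding ($10): Unit PH1 $1,520; Unit 5B $890; Unit 3A $2,470; Unit 3B $2,460; Unit 5A $380. Sum = $7,720.
Difference $7,730 − $7,720 = +$10 applied to Unit PH1: Unit PH1 becomes $1,530.

Unit PH1: $1,530 · Unit 5B: $890 · Unit 3A: $2,470 · Unit 3B: $2,460 · Unit 5A: $380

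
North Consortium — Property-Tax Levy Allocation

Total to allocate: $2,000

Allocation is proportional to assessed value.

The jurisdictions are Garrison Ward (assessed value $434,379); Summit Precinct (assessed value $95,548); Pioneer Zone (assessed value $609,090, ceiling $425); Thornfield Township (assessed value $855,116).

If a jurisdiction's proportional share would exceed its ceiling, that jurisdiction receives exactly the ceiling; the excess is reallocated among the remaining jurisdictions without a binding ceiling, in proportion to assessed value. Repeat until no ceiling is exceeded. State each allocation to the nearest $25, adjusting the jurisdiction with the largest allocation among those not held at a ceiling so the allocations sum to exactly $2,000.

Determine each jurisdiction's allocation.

Total assessed value = 1,994,133.
Proportional shares (ignoring caps): Garrison Ward 435.66; Summit Precinct 95.83; Pioneer Zone 610.88; Thornfield Township 857.63.
Capped: Pioneer Zone ($425); remaining pool $1,575 reallocated over remaining assessed value 1,385,043.
Remaining shares: Garrison Ward 493.95 → $500; Summit Precinct 108.65 → $100; Thornfield Township 972.39 → $975.

Garrison Ward: $500; Summit Precinct: $100; Pioneer Zone: $425; Thornfield Township: $975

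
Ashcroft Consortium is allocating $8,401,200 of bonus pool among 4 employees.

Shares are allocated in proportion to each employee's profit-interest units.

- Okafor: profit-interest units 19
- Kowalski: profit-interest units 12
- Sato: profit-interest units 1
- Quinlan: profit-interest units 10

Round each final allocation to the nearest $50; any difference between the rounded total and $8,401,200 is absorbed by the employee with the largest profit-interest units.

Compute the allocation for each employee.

Okafor: $3,800,500; Kowalski: $2,400,350; Sato: $200,050; Quinlan: $2,000,300

Profit-interest units total: 19 + 12 + 1 + 10 = 42.
Pro-rata amounts: Okafor 3,800,542.86; Kowalski 2,400,342.86; Sato 200,028.57; Quinlan 2,000,285.71.
Rounded to nearest $50: Okafor $3,800,550; Kowalski $2,400,350; Sato $200,050; Quinlan $2,000,300. Sum = $8,401,250.
Difference $8,401,200 − $8,401,250 = −$50 applied to largest profit-interest units (Okafor): Okafor becomes $3,800,500.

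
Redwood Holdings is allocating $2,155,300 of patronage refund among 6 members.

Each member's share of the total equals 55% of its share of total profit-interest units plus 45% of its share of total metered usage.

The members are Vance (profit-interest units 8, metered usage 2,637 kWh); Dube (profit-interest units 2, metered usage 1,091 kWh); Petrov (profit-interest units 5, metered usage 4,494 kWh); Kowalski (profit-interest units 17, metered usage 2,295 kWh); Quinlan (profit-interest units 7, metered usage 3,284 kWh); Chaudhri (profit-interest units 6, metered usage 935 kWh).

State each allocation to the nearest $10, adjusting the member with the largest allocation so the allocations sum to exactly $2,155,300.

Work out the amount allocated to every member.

Profit-interest units total 45; metered usage total 14,736.
Blended shares (55% profit-interest units + 45% metered usage): Vance 0.1783; Dube 0.0578; Petrov 0.1983; Kowalski 0.2779; Quinlan 0.1858; Chaudhri 0.1019.
Raw shares: Vance 384,300.89; Dube 124,491.88; Petrov 427,496.11; Kowalski 598,874.35; Quinlan 400,542.18; Chaudhri 219,594.59.
At nearest $10: Vance $384,300; Dube $124,490; Petrov $427,500; Kowalski $598,870; Quinlan $400,540; Chaudhri $219,590. Sum = $2,155,290.
Difference $2,155,300 − $2,155,290 = +$10 applied to largest allocation (Kowalski): Kowalski becomes $598,880.

Vance: $384,300 · Dube: $124,490 · Petrov: $427,500 · Kowalski: $598,880 · Quinlan: $400,540 · Chaudhri: $219,590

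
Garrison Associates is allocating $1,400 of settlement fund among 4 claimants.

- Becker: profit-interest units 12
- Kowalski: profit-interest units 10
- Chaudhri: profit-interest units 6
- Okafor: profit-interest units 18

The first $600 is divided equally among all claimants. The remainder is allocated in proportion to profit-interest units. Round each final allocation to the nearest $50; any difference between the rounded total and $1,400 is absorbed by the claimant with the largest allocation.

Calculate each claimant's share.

First tranche $600 split equally: $150 each.
Remainder $800 by profit-interest units (total 46): Becker 208.70 → $200; Kowalski 173.91 → $150; Chaudhri 104.35 → $100; Okafor 313.04 → $300.
Rounding difference +$50 on remainder applied to Okafor.
Totals: Becker $150 + $200 = $350; Kowalski $150 + $150 = $300; Chaudhri $150 + $100 = $250; Okafor $150 + $350 = $500.

Becker: $350; Kowalski: $300; Chaudhri: $250; Okafor: $500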